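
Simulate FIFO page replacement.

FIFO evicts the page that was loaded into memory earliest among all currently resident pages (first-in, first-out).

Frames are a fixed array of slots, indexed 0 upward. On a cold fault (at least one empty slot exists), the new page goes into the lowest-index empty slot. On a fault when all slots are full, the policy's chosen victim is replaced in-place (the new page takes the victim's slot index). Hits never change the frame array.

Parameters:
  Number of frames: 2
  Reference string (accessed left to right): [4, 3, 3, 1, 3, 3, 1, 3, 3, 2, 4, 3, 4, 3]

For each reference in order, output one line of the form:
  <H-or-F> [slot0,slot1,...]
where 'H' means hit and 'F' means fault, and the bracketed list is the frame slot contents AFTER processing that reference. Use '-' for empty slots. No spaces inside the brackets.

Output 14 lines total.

F [4,-]
F [4,3]
H [4,3]
F [1,3]
H [1,3]
H [1,3]
H [1,3]
H [1,3]
H [1,3]
F [1,2]
F [4,2]
F [4,3]
H [4,3]
H [4,3]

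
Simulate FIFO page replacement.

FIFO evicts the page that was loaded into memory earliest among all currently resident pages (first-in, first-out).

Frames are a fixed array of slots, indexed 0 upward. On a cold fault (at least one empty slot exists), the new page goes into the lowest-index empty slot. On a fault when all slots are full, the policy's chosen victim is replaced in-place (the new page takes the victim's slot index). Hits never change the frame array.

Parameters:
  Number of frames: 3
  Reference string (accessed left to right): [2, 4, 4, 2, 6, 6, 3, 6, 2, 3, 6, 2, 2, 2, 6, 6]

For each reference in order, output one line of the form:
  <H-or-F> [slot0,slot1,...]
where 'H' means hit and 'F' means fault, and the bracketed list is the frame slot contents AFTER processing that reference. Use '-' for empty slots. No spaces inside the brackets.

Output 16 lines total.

F [2,-,-]
F [2,4,-]
H [2,4,-]
H [2,4,-]
F [2,4,6]
H [2,4,6]
F [3,4,6]
H [3,4,6]
F [3,2,6]
H [3,2,6]
H [3,2,6]
H [3,2,6]
H [3,2,6]
H [3,2,6]
H [3,2,6]
H [3,2,6]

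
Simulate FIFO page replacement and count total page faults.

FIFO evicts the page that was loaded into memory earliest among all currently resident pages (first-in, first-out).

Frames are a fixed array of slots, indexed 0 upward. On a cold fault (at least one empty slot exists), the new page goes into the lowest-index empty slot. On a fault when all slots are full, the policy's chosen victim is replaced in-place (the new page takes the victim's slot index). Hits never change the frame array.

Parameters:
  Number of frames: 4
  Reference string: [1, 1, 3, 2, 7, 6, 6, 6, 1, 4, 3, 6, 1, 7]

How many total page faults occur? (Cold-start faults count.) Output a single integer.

Step 0: ref 1 → FAULT, frames=[1,-,-,-]
Step 1: ref 1 → HIT, frames=[1,-,-,-]
Step 2: ref 3 → FAULT, frames=[1,3,-,-]
Step 3: ref 2 → FAULT, frames=[1,3,2,-]
Step 4: ref 7 → FAULT, frames=[1,3,2,7]
Step 5: ref 6 → FAULT (evict 1), frames=[6,3,2,7]
Step 6: ref 6 → HIT, frames=[6,3,2,7]
Step 7: ref 6 → HIT, frames=[6,3,2,7]
Step 8: ref 1 → FAULT (evict 3), frames=[6,1,2,7]
Step 9: ref 4 → FAULT (evict 2), frames=[6,1,4,7]
Step 10: ref 3 → FAULT (evict 7), frames=[6,1,4,3]
Step 11: ref 6 → HIT, frames=[6,1,4,3]
Step 12: ref 1 → HIT, frames=[6,1,4,3]
Step 13: ref 7 → FAULT (evict 6), frames=[7,1,4,3]
Total faults: 9

Answer: 9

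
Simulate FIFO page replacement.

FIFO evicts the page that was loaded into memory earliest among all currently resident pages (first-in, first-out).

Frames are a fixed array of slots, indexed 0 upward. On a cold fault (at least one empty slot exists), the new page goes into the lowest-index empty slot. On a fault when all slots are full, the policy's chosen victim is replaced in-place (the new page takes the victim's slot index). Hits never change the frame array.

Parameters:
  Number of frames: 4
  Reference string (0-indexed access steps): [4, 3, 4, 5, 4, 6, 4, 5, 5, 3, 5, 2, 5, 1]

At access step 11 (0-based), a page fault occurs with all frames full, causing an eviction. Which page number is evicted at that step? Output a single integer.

Answer: 4

Derivation:
Step 0: ref 4 -> FAULT, frames=[4,-,-,-]
Step 1: ref 3 -> FAULT, frames=[4,3,-,-]
Step 2: ref 4 -> HIT, frames=[4,3,-,-]
Step 3: ref 5 -> FAULT, frames=[4,3,5,-]
Step 4: ref 4 -> HIT, frames=[4,3,5,-]
Step 5: ref 6 -> FAULT, frames=[4,3,5,6]
Step 6: ref 4 -> HIT, frames=[4,3,5,6]
Step 7: ref 5 -> HIT, frames=[4,3,5,6]
Step 8: ref 5 -> HIT, frames=[4,3,5,6]
Step 9: ref 3 -> HIT, frames=[4,3,5,6]
Step 10: ref 5 -> HIT, frames=[4,3,5,6]
Step 11: ref 2 -> FAULT, evict 4, frames=[2,3,5,6]
At step 11: evicted page 4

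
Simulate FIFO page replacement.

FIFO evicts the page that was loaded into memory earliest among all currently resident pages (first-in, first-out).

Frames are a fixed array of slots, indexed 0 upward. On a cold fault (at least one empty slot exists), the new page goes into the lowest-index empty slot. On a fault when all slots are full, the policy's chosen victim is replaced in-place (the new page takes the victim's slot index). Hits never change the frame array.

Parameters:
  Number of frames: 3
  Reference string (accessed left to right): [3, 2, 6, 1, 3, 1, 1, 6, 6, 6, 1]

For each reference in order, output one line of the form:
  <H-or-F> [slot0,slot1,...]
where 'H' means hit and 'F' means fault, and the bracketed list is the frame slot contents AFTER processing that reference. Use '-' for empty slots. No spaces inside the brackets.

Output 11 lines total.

F [3,-,-]
F [3,2,-]
F [3,2,6]
F [1,2,6]
F [1,3,6]
H [1,3,6]
H [1,3,6]
H [1,3,6]
H [1,3,6]
H [1,3,6]
H [1,3,6]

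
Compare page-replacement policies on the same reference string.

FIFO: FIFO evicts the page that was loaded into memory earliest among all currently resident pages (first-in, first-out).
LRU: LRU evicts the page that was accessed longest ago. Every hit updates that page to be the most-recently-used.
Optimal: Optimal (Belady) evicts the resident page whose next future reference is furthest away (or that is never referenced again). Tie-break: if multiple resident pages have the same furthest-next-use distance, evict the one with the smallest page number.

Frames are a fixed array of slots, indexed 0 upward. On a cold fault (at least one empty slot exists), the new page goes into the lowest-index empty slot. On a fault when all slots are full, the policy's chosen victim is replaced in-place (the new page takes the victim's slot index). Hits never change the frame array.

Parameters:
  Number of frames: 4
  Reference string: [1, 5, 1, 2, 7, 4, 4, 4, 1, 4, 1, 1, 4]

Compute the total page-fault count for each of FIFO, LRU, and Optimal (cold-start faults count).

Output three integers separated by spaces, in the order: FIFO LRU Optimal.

Answer: 6 5 5

Derivation:
--- FIFO ---
  step 0: ref 1 -> FAULT, frames=[1,-,-,-] (faults so far: 1)
  step 1: ref 5 -> FAULT, frames=[1,5,-,-] (faults so far: 2)
  step 2: ref 1 -> HIT, frames=[1,5,-,-] (faults so far: 2)
  step 3: ref 2 -> FAULT, frames=[1,5,2,-] (faults so far: 3)
  step 4: ref 7 -> FAULT, frames=[1,5,2,7] (faults so far: 4)
  step 5: ref 4 -> FAULT, evict 1, frames=[4,5,2,7] (faults so far: 5)
  step 6: ref 4 -> HIT, frames=[4,5,2,7] (faults so far: 5)
  step 7: ref 4 -> HIT, frames=[4,5,2,7] (faults so far: 5)
  step 8: ref 1 -> FAULT, evict 5, frames=[4,1,2,7] (faults so far: 6)
  step 9: ref 4 -> HIT, frames=[4,1,2,7] (faults so far: 6)
  step 10: ref 1 -> HIT, frames=[4,1,2,7] (faults so far: 6)
  step 11: ref 1 -> HIT, frames=[4,1,2,7] (faults so far: 6)
  step 12: ref 4 -> HIT, frames=[4,1,2,7] (faults so far: 6)
  FIFO total faults: 6
--- LRU ---
  step 0: ref 1 -> FAULT, frames=[1,-,-,-] (faults so far: 1)
  step 1: ref 5 -> FAULT, frames=[1,5,-,-] (faults so far: 2)
  step 2: ref 1 -> HIT, frames=[1,5,-,-] (faults so far: 2)
  step 3: ref 2 -> FAULT, frames=[1,5,2,-] (faults so far: 3)
  step 4: ref 7 -> FAULT, frames=[1,5,2,7] (faults so far: 4)
  step 5: ref 4 -> FAULT, evict 5, frames=[1,4,2,7] (faults so far: 5)
  step 6: ref 4 -> HIT, frames=[1,4,2,7] (faults so far: 5)
  step 7: ref 4 -> HIT, frames=[1,4,2,7] (faults so far: 5)
  step 8: ref 1 -> HIT, frames=[1,4,2,7] (faults so far: 5)
  step 9: ref 4 -> HIT, frames=[1,4,2,7] (faults so far: 5)
  step 10: ref 1 -> HIT, frames=[1,4,2,7] (faults so far: 5)
  step 11: ref 1 -> HIT, frames=[1,4,2,7] (faults so far: 5)
  step 12: ref 4 -> HIT, frames=[1,4,2,7] (faults so far: 5)
  LRU total faults: 5
--- Optimal ---
  step 0: ref 1 -> FAULT, frames=[1,-,-,-] (faults so far: 1)
  step 1: ref 5 -> FAULT, frames=[1,5,-,-] (faults so far: 2)
  step 2: ref 1 -> HIT, frames=[1,5,-,-] (faults so far: 2)
  step 3: ref 2 -> FAULT, frames=[1,5,2,-] (faults so far: 3)
  step 4: ref 7 -> FAULT, frames=[1,5,2,7] (faults so far: 4)
  step 5: ref 4 -> FAULT, evict 2, frames=[1,5,4,7] (faults so far: 5)
  step 6: ref 4 -> HIT, frames=[1,5,4,7] (faults so far: 5)
  step 7: ref 4 -> HIT, frames=[1,5,4,7] (faults so far: 5)
  step 8: ref 1 -> HIT, frames=[1,5,4,7] (faults so far: 5)
  step 9: ref 4 -> HIT, frames=[1,5,4,7] (faults so far: 5)
  step 10: ref 1 -> HIT, frames=[1,5,4,7] (faults so far: 5)
  step 11: ref 1 -> HIT, frames=[1,5,4,7] (faults so far: 5)
  step 12: ref 4 -> HIT, frames=[1,5,4,7] (faults so far: 5)
  Optimal total faults: 5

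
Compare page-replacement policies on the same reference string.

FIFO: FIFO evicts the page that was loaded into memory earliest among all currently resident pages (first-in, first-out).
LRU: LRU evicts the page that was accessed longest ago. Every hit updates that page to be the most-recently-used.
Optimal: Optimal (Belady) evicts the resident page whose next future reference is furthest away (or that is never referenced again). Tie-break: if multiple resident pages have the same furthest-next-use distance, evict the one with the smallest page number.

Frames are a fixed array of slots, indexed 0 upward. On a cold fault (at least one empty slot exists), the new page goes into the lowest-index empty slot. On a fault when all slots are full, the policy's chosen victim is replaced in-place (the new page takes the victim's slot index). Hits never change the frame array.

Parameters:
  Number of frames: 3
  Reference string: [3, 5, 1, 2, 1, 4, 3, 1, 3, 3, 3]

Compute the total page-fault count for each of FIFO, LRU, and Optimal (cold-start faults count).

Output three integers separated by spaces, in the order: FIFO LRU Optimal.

Answer: 7 6 5

Derivation:
--- FIFO ---
  step 0: ref 3 -> FAULT, frames=[3,-,-] (faults so far: 1)
  step 1: ref 5 -> FAULT, frames=[3,5,-] (faults so far: 2)
  step 2: ref 1 -> FAULT, frames=[3,5,1] (faults so far: 3)
  step 3: ref 2 -> FAULT, evict 3, frames=[2,5,1] (faults so far: 4)
  step 4: ref 1 -> HIT, frames=[2,5,1] (faults so far: 4)
  step 5: ref 4 -> FAULT, evict 5, frames=[2,4,1] (faults so far: 5)
  step 6: ref 3 -> FAULT, evict 1, frames=[2,4,3] (faults so far: 6)
  step 7: ref 1 -> FAULT, evict 2, frames=[1,4,3] (faults so far: 7)
  step 8: ref 3 -> HIT, frames=[1,4,3] (faults so far: 7)
  step 9: ref 3 -> HIT, frames=[1,4,3] (faults so far: 7)
  step 10: ref 3 -> HIT, frames=[1,4,3] (faults so far: 7)
  FIFO total faults: 7
--- LRU ---
  step 0: ref 3 -> FAULT, frames=[3,-,-] (faults so far: 1)
  step 1: ref 5 -> FAULT, frames=[3,5,-] (faults so far: 2)
  step 2: ref 1 -> FAULT, frames=[3,5,1] (faults so far: 3)
  step 3: ref 2 -> FAULT, evict 3, frames=[2,5,1] (faults so far: 4)
  step 4: ref 1 -> HIT, frames=[2,5,1] (faults so far: 4)
  step 5: ref 4 -> FAULT, evict 5, frames=[2,4,1] (faults so far: 5)
  step 6: ref 3 -> FAULT, evict 2, frames=[3,4,1] (faults so far: 6)
  step 7: ref 1 -> HIT, frames=[3,4,1] (faults so far: 6)
  step 8: ref 3 -> HIT, frames=[3,4,1] (faults so far: 6)
  step 9: ref 3 -> HIT, frames=[3,4,1] (faults so far: 6)
  step 10: ref 3 -> HIT, frames=[3,4,1] (faults so far: 6)
  LRU total faults: 6
--- Optimal ---
  step 0: ref 3 -> FAULT, frames=[3,-,-] (faults so far: 1)
  step 1: ref 5 -> FAULT, frames=[3,5,-] (faults so far: 2)
  step 2: ref 1 -> FAULT, frames=[3,5,1] (faults so far: 3)
  step 3: ref 2 -> FAULT, evict 5, frames=[3,2,1] (faults so far: 4)
  step 4: ref 1 -> HIT, frames=[3,2,1] (faults so far: 4)
  step 5: ref 4 -> FAULT, evict 2, frames=[3,4,1] (faults so far: 5)
  step 6: ref 3 -> HIT, frames=[3,4,1] (faults so far: 5)
  step 7: ref 1 -> HIT, frames=[3,4,1] (faults so far: 5)
  step 8: ref 3 -> HIT, frames=[3,4,1] (faults so far: 5)
  step 9: ref 3 -> HIT, frames=[3,4,1] (faults so far: 5)
  step 10: ref 3 -> HIT, frames=[3,4,1] (faults so far: 5)
  Optimal total faults: 5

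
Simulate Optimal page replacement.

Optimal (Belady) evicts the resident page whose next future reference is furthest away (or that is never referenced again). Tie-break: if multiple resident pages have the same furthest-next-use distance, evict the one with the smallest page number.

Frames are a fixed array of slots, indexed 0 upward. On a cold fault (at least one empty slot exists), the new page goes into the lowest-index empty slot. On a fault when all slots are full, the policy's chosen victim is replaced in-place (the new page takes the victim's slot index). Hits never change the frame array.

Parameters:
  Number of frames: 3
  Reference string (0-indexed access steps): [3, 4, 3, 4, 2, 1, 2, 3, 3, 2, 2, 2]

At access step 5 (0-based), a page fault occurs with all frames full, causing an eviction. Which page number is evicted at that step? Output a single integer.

Step 0: ref 3 -> FAULT, frames=[3,-,-]
Step 1: ref 4 -> FAULT, frames=[3,4,-]
Step 2: ref 3 -> HIT, frames=[3,4,-]
Step 3: ref 4 -> HIT, frames=[3,4,-]
Step 4: ref 2 -> FAULT, frames=[3,4,2]
Step 5: ref 1 -> FAULT, evict 4, frames=[3,1,2]
At step 5: evicted page 4

Answer: 4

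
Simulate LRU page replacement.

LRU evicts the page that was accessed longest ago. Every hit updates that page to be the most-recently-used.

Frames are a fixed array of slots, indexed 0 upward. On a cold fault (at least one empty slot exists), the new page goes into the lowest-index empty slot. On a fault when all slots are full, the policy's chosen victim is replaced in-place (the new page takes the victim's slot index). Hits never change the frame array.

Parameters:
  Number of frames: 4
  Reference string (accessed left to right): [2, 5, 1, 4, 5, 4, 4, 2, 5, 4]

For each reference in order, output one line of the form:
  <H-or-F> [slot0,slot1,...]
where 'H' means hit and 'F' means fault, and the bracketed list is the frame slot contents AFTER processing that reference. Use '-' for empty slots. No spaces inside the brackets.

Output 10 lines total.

F [2,-,-,-]
F [2,5,-,-]
F [2,5,1,-]
F [2,5,1,4]
H [2,5,1,4]
H [2,5,1,4]
H [2,5,1,4]
H [2,5,1,4]
H [2,5,1,4]
H [2,5,1,4]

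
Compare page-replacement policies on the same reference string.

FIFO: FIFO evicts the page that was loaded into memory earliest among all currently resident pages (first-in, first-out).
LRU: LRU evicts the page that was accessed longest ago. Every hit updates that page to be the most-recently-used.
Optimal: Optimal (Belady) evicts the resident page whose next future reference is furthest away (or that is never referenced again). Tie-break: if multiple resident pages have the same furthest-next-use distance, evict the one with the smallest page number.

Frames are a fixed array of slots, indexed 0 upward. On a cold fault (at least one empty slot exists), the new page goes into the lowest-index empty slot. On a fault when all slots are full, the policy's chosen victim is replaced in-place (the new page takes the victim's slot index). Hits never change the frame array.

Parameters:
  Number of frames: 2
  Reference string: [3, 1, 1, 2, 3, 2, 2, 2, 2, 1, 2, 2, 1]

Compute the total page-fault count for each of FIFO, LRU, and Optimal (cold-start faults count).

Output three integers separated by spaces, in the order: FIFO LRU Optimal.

--- FIFO ---
  step 0: ref 3 -> FAULT, frames=[3,-] (faults so far: 1)
  step 1: ref 1 -> FAULT, frames=[3,1] (faults so far: 2)
  step 2: ref 1 -> HIT, frames=[3,1] (faults so far: 2)
  step 3: ref 2 -> FAULT, evict 3, frames=[2,1] (faults so far: 3)
  step 4: ref 3 -> FAULT, evict 1, frames=[2,3] (faults so far: 4)
  step 5: ref 2 -> HIT, frames=[2,3] (faults so far: 4)
  step 6: ref 2 -> HIT, frames=[2,3] (faults so far: 4)
  step 7: ref 2 -> HIT, frames=[2,3] (faults so far: 4)
  step 8: ref 2 -> HIT, frames=[2,3] (faults so far: 4)
  step 9: ref 1 -> FAULT, evict 2, frames=[1,3] (faults so far: 5)
  step 10: ref 2 -> FAULT, evict 3, frames=[1,2] (faults so far: 6)
  step 11: ref 2 -> HIT, frames=[1,2] (faults so far: 6)
  step 12: ref 1 -> HIT, frames=[1,2] (faults so far: 6)
  FIFO total faults: 6
--- LRU ---
  step 0: ref 3 -> FAULT, frames=[3,-] (faults so far: 1)
  step 1: ref 1 -> FAULT, frames=[3,1] (faults so far: 2)
  step 2: ref 1 -> HIT, frames=[3,1] (faults so far: 2)
  step 3: ref 2 -> FAULT, evict 3, frames=[2,1] (faults so far: 3)
  step 4: ref 3 -> FAULT, evict 1, frames=[2,3] (faults so far: 4)
  step 5: ref 2 -> HIT, frames=[2,3] (faults so far: 4)
  step 6: ref 2 -> HIT, frames=[2,3] (faults so far: 4)
  step 7: ref 2 -> HIT, frames=[2,3] (faults so far: 4)
  step 8: ref 2 -> HIT, frames=[2,3] (faults so far: 4)
  step 9: ref 1 -> FAULT, evict 3, frames=[2,1] (faults so far: 5)
  step 10: ref 2 -> HIT, frames=[2,1] (faults so far: 5)
  step 11: ref 2 -> HIT, frames=[2,1] (faults so far: 5)
  step 12: ref 1 -> HIT, frames=[2,1] (faults so far: 5)
  LRU total faults: 5
--- Optimal ---
  step 0: ref 3 -> FAULT, frames=[3,-] (faults so far: 1)
  step 1: ref 1 -> FAULT, frames=[3,1] (faults so far: 2)
  step 2: ref 1 -> HIT, frames=[3,1] (faults so far: 2)
  step 3: ref 2 -> FAULT, evict 1, frames=[3,2] (faults so far: 3)
  step 4: ref 3 -> HIT, frames=[3,2] (faults so far: 3)
  step 5: ref 2 -> HIT, frames=[3,2] (faults so far: 3)
  step 6: ref 2 -> HIT, frames=[3,2] (faults so far: 3)
  step 7: ref 2 -> HIT, frames=[3,2] (faults so far: 3)
  step 8: ref 2 -> HIT, frames=[3,2] (faults so far: 3)
  step 9: ref 1 -> FAULT, evict 3, frames=[1,2] (faults so far: 4)
  step 10: ref 2 -> HIT, frames=[1,2] (faults so far: 4)
  step 11: ref 2 -> HIT, frames=[1,2] (faults so far: 4)
  step 12: ref 1 -> HIT, frames=[1,2] (faults so far: 4)
  Optimal total faults: 4

Answer: 6 5 4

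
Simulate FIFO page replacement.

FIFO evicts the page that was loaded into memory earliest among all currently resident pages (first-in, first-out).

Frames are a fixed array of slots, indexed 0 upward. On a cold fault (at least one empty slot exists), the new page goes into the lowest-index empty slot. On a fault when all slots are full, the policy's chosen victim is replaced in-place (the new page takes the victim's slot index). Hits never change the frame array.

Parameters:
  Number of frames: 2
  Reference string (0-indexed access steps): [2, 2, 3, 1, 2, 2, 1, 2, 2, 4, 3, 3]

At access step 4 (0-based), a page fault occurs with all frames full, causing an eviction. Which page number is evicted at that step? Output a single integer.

Step 0: ref 2 -> FAULT, frames=[2,-]
Step 1: ref 2 -> HIT, frames=[2,-]
Step 2: ref 3 -> FAULT, frames=[2,3]
Step 3: ref 1 -> FAULT, evict 2, frames=[1,3]
Step 4: ref 2 -> FAULT, evict 3, frames=[1,2]
At step 4: evicted page 3

Answer: 3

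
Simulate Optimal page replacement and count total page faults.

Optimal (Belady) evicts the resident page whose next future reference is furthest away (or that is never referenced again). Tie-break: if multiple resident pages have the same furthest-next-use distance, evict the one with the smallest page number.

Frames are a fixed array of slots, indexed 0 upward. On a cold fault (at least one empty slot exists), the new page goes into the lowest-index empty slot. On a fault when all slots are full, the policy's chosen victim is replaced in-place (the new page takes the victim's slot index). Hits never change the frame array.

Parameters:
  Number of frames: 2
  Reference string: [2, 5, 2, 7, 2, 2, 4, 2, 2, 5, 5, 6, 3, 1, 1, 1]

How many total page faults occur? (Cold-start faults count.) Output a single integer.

Step 0: ref 2 → FAULT, frames=[2,-]
Step 1: ref 5 → FAULT, frames=[2,5]
Step 2: ref 2 → HIT, frames=[2,5]
Step 3: ref 7 → FAULT (evict 5), frames=[2,7]
Step 4: ref 2 → HIT, frames=[2,7]
Step 5: ref 2 → HIT, frames=[2,7]
Step 6: ref 4 → FAULT (evict 7), frames=[2,4]
Step 7: ref 2 → HIT, frames=[2,4]
Step 8: ref 2 → HIT, frames=[2,4]
Step 9: ref 5 → FAULT (evict 2), frames=[5,4]
Step 10: ref 5 → HIT, frames=[5,4]
Step 11: ref 6 → FAULT (evict 4), frames=[5,6]
Step 12: ref 3 → FAULT (evict 5), frames=[3,6]
Step 13: ref 1 → FAULT (evict 3), frames=[1,6]
Step 14: ref 1 → HIT, frames=[1,6]
Step 15: ref 1 → HIT, frames=[1,6]
Total faults: 8

Answer: 8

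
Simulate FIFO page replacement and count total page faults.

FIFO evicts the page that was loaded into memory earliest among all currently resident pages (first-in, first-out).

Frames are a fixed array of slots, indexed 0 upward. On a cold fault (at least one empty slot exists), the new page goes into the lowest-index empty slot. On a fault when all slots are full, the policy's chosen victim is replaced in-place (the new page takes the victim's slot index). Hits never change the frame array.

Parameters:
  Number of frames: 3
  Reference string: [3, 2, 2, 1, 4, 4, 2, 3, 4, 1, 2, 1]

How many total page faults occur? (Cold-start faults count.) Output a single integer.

Answer: 7

Derivation:
Step 0: ref 3 → FAULT, frames=[3,-,-]
Step 1: ref 2 → FAULT, frames=[3,2,-]
Step 2: ref 2 → HIT, frames=[3,2,-]
Step 3: ref 1 → FAULT, frames=[3,2,1]
Step 4: ref 4 → FAULT (evict 3), frames=[4,2,1]
Step 5: ref 4 → HIT, frames=[4,2,1]
Step 6: ref 2 → HIT, frames=[4,2,1]
Step 7: ref 3 → FAULT (evict 2), frames=[4,3,1]
Step 8: ref 4 → HIT, frames=[4,3,1]
Step 9: ref 1 → HIT, frames=[4,3,1]
Step 10: ref 2 → FAULT (evict 1), frames=[4,3,2]
Step 11: ref 1 → FAULT (evict 4), frames=[1,3,2]
Total faults: 7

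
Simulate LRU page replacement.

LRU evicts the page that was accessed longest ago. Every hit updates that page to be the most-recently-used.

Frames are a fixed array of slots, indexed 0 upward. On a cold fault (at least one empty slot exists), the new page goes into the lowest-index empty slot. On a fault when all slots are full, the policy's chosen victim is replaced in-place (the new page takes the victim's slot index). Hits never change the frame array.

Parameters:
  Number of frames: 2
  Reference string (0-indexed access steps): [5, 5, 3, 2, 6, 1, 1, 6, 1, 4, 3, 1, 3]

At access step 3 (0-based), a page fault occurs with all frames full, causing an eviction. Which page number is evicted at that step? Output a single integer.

Step 0: ref 5 -> FAULT, frames=[5,-]
Step 1: ref 5 -> HIT, frames=[5,-]
Step 2: ref 3 -> FAULT, frames=[5,3]
Step 3: ref 2 -> FAULT, evict 5, frames=[2,3]
At step 3: evicted page 5

Answer: 5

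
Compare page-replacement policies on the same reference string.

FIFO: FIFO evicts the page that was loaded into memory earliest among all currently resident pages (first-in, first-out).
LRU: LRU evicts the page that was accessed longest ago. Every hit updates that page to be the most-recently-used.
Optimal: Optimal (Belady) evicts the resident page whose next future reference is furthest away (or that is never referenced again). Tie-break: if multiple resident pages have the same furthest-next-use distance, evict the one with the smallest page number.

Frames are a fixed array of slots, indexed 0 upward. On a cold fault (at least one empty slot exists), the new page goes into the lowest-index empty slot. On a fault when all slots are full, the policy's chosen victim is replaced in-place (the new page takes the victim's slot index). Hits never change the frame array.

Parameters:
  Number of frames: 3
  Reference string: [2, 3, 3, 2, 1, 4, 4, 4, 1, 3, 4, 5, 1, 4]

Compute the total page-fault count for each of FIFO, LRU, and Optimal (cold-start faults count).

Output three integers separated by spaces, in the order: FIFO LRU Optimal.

--- FIFO ---
  step 0: ref 2 -> FAULT, frames=[2,-,-] (faults so far: 1)
  step 1: ref 3 -> FAULT, frames=[2,3,-] (faults so far: 2)
  step 2: ref 3 -> HIT, frames=[2,3,-] (faults so far: 2)
  step 3: ref 2 -> HIT, frames=[2,3,-] (faults so far: 2)
  step 4: ref 1 -> FAULT, frames=[2,3,1] (faults so far: 3)
  step 5: ref 4 -> FAULT, evict 2, frames=[4,3,1] (faults so far: 4)
  step 6: ref 4 -> HIT, frames=[4,3,1] (faults so far: 4)
  step 7: ref 4 -> HIT, frames=[4,3,1] (faults so far: 4)
  step 8: ref 1 -> HIT, frames=[4,3,1] (faults so far: 4)
  step 9: ref 3 -> HIT, frames=[4,3,1] (faults so far: 4)
  step 10: ref 4 -> HIT, frames=[4,3,1] (faults so far: 4)
  step 11: ref 5 -> FAULT, evict 3, frames=[4,5,1] (faults so far: 5)
  step 12: ref 1 -> HIT, frames=[4,5,1] (faults so far: 5)
  step 13: ref 4 -> HIT, frames=[4,5,1] (faults so far: 5)
  FIFO total faults: 5
--- LRU ---
  step 0: ref 2 -> FAULT, frames=[2,-,-] (faults so far: 1)
  step 1: ref 3 -> FAULT, frames=[2,3,-] (faults so far: 2)
  step 2: ref 3 -> HIT, frames=[2,3,-] (faults so far: 2)
  step 3: ref 2 -> HIT, frames=[2,3,-] (faults so far: 2)
  step 4: ref 1 -> FAULT, frames=[2,3,1] (faults so far: 3)
  step 5: ref 4 -> FAULT, evict 3, frames=[2,4,1] (faults so far: 4)
  step 6: ref 4 -> HIT, frames=[2,4,1] (faults so far: 4)
  step 7: ref 4 -> HIT, frames=[2,4,1] (faults so far: 4)
  step 8: ref 1 -> HIT, frames=[2,4,1] (faults so far: 4)
  step 9: ref 3 -> FAULT, evict 2, frames=[3,4,1] (faults so far: 5)
  step 10: ref 4 -> HIT, frames=[3,4,1] (faults so far: 5)
  step 11: ref 5 -> FAULT, evict 1, frames=[3,4,5] (faults so far: 6)
  step 12: ref 1 -> FAULT, evict 3, frames=[1,4,5] (faults so far: 7)
  step 13: ref 4 -> HIT, frames=[1,4,5] (faults so far: 7)
  LRU total faults: 7
--- Optimal ---
  step 0: ref 2 -> FAULT, frames=[2,-,-] (faults so far: 1)
  step 1: ref 3 -> FAULT, frames=[2,3,-] (faults so far: 2)
  step 2: ref 3 -> HIT, frames=[2,3,-] (faults so far: 2)
  step 3: ref 2 -> HIT, frames=[2,3,-] (faults so far: 2)
  step 4: ref 1 -> FAULT, frames=[2,3,1] (faults so far: 3)
  step 5: ref 4 -> FAULT, evict 2, frames=[4,3,1] (faults so far: 4)
  step 6: ref 4 -> HIT, frames=[4,3,1] (faults so far: 4)
  step 7: ref 4 -> HIT, frames=[4,3,1] (faults so far: 4)
  step 8: ref 1 -> HIT, frames=[4,3,1] (faults so far: 4)
  step 9: ref 3 -> HIT, frames=[4,3,1] (faults so far: 4)
  step 10: ref 4 -> HIT, frames=[4,3,1] (faults so far: 4)
  step 11: ref 5 -> FAULT, evict 3, frames=[4,5,1] (faults so far: 5)
  step 12: ref 1 -> HIT, frames=[4,5,1] (faults so far: 5)
  step 13: ref 4 -> HIT, frames=[4,5,1] (faults so far: 5)
  Optimal total faults: 5

Answer: 5 7 5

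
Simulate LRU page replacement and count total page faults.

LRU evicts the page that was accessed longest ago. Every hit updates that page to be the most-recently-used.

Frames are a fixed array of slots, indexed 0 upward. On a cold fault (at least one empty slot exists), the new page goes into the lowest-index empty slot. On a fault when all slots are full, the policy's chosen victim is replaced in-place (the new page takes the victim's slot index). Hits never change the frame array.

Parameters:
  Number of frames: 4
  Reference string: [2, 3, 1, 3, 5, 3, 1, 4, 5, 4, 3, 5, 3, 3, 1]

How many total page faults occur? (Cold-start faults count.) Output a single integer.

Step 0: ref 2 → FAULT, frames=[2,-,-,-]
Step 1: ref 3 → FAULT, frames=[2,3,-,-]
Step 2: ref 1 → FAULT, frames=[2,3,1,-]
Step 3: ref 3 → HIT, frames=[2,3,1,-]
Step 4: ref 5 → FAULT, frames=[2,3,1,5]
Step 5: ref 3 → HIT, frames=[2,3,1,5]
Step 6: ref 1 → HIT, frames=[2,3,1,5]
Step 7: ref 4 → FAULT (evict 2), frames=[4,3,1,5]
Step 8: ref 5 → HIT, frames=[4,3,1,5]
Step 9: ref 4 → HIT, frames=[4,3,1,5]
Step 10: ref 3 → HIT, frames=[4,3,1,5]
Step 11: ref 5 → HIT, frames=[4,3,1,5]
Step 12: ref 3 → HIT, frames=[4,3,1,5]
Step 13: ref 3 → HIT, frames=[4,3,1,5]
Step 14: ref 1 → HIT, frames=[4,3,1,5]
Total faults: 5

Answer: 5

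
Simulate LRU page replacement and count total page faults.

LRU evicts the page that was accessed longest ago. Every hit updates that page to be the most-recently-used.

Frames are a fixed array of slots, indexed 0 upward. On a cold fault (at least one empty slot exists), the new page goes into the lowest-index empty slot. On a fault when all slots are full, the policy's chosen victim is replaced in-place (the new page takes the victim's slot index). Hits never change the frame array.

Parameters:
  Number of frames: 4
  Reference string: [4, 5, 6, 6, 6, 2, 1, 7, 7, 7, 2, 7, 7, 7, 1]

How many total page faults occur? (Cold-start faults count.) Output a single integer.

Answer: 6

Derivation:
Step 0: ref 4 → FAULT, frames=[4,-,-,-]
Step 1: ref 5 → FAULT, frames=[4,5,-,-]
Step 2: ref 6 → FAULT, frames=[4,5,6,-]
Step 3: ref 6 → HIT, frames=[4,5,6,-]
Step 4: ref 6 → HIT, frames=[4,5,6,-]
Step 5: ref 2 → FAULT, frames=[4,5,6,2]
Step 6: ref 1 → FAULT (evict 4), frames=[1,5,6,2]
Step 7: ref 7 → FAULT (evict 5), frames=[1,7,6,2]
Step 8: ref 7 → HIT, frames=[1,7,6,2]
Step 9: ref 7 → HIT, frames=[1,7,6,2]
Step 10: ref 2 → HIT, frames=[1,7,6,2]
Step 11: ref 7 → HIT, frames=[1,7,6,2]
Step 12: ref 7 → HIT, frames=[1,7,6,2]
Step 13: ref 7 → HIT, frames=[1,7,6,2]
Step 14: ref 1 → HIT, frames=[1,7,6,2]
Total faults: 6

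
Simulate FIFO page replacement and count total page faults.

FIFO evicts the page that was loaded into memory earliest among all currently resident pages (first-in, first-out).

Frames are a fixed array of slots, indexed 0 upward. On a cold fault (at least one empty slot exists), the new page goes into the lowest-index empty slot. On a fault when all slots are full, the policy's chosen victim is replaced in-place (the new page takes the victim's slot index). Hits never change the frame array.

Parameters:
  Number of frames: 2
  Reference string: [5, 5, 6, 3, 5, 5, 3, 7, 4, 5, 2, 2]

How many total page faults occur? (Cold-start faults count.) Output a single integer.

Answer: 8

Derivation:
Step 0: ref 5 → FAULT, frames=[5,-]
Step 1: ref 5 → HIT, frames=[5,-]
Step 2: ref 6 → FAULT, frames=[5,6]
Step 3: ref 3 → FAULT (evict 5), frames=[3,6]
Step 4: ref 5 → FAULT (evict 6), frames=[3,5]
Step 5: ref 5 → HIT, frames=[3,5]
Step 6: ref 3 → HIT, frames=[3,5]
Step 7: ref 7 → FAULT (evict 3), frames=[7,5]
Step 8: ref 4 → FAULT (evict 5), frames=[7,4]
Step 9: ref 5 → FAULT (evict 7), frames=[5,4]
Step 10: ref 2 → FAULT (evict 4), frames=[5,2]
Step 11: ref 2 → HIT, frames=[5,2]
Total faults: 8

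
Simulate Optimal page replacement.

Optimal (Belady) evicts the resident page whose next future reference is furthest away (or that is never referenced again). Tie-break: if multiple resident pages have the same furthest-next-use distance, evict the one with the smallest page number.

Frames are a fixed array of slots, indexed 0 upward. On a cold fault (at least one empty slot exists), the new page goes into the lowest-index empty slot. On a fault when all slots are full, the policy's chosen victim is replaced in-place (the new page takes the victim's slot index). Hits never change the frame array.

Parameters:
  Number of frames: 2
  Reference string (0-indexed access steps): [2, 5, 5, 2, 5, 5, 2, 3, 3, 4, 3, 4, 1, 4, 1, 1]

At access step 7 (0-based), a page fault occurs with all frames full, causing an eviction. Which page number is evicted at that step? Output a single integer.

Answer: 2

Derivation:
Step 0: ref 2 -> FAULT, frames=[2,-]
Step 1: ref 5 -> FAULT, frames=[2,5]
Step 2: ref 5 -> HIT, frames=[2,5]
Step 3: ref 2 -> HIT, frames=[2,5]
Step 4: ref 5 -> HIT, frames=[2,5]
Step 5: ref 5 -> HIT, frames=[2,5]
Step 6: ref 2 -> HIT, frames=[2,5]
Step 7: ref 3 -> FAULT, evict 2, frames=[3,5]
At step 7: evicted page 2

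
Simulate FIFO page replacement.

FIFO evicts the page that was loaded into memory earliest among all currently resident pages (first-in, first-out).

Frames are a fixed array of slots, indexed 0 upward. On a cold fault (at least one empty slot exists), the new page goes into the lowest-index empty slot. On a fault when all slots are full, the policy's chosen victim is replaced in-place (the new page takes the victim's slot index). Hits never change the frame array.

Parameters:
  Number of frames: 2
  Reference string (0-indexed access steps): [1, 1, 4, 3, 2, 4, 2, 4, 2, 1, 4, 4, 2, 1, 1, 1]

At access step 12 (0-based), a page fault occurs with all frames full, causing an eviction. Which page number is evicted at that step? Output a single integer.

Step 0: ref 1 -> FAULT, frames=[1,-]
Step 1: ref 1 -> HIT, frames=[1,-]
Step 2: ref 4 -> FAULT, frames=[1,4]
Step 3: ref 3 -> FAULT, evict 1, frames=[3,4]
Step 4: ref 2 -> FAULT, evict 4, frames=[3,2]
Step 5: ref 4 -> FAULT, evict 3, frames=[4,2]
Step 6: ref 2 -> HIT, frames=[4,2]
Step 7: ref 4 -> HIT, frames=[4,2]
Step 8: ref 2 -> HIT, frames=[4,2]
Step 9: ref 1 -> FAULT, evict 2, frames=[4,1]
Step 10: ref 4 -> HIT, frames=[4,1]
Step 11: ref 4 -> HIT, frames=[4,1]
Step 12: ref 2 -> FAULT, evict 4, frames=[2,1]
At step 12: evicted page 4

Answer: 4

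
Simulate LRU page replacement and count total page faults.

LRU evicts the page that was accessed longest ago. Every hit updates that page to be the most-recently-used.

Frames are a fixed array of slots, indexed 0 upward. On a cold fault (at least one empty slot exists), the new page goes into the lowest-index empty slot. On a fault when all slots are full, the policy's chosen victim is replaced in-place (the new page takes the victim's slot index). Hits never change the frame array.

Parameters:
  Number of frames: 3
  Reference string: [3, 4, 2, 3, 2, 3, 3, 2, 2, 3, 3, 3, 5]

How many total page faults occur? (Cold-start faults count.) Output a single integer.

Step 0: ref 3 → FAULT, frames=[3,-,-]
Step 1: ref 4 → FAULT, frames=[3,4,-]
Step 2: ref 2 → FAULT, frames=[3,4,2]
Step 3: ref 3 → HIT, frames=[3,4,2]
Step 4: ref 2 → HIT, frames=[3,4,2]
Step 5: ref 3 → HIT, frames=[3,4,2]
Step 6: ref 3 → HIT, frames=[3,4,2]
Step 7: ref 2 → HIT, frames=[3,4,2]
Step 8: ref 2 → HIT, frames=[3,4,2]
Step 9: ref 3 → HIT, frames=[3,4,2]
Step 10: ref 3 → HIT, frames=[3,4,2]
Step 11: ref 3 → HIT, frames=[3,4,2]
Step 12: ref 5 → FAULT (evict 4), frames=[3,5,2]
Total faults: 4

Answer: 4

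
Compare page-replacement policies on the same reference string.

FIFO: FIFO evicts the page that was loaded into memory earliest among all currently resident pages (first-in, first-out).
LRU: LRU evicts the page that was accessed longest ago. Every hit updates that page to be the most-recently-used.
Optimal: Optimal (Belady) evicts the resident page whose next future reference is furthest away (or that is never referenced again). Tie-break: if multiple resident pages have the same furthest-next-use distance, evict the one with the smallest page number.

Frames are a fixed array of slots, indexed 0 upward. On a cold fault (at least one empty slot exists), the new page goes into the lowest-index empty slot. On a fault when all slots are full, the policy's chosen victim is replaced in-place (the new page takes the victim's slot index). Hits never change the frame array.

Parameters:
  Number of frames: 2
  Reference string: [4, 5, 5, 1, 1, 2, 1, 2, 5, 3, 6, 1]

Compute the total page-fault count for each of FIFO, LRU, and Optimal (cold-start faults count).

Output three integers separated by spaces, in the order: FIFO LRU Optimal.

Answer: 8 8 7

Derivation:
--- FIFO ---
  step 0: ref 4 -> FAULT, frames=[4,-] (faults so far: 1)
  step 1: ref 5 -> FAULT, frames=[4,5] (faults so far: 2)
  step 2: ref 5 -> HIT, frames=[4,5] (faults so far: 2)
  step 3: ref 1 -> FAULT, evict 4, frames=[1,5] (faults so far: 3)
  step 4: ref 1 -> HIT, frames=[1,5] (faults so far: 3)
  step 5: ref 2 -> FAULT, evict 5, frames=[1,2] (faults so far: 4)
  step 6: ref 1 -> HIT, frames=[1,2] (faults so far: 4)
  step 7: ref 2 -> HIT, frames=[1,2] (faults so far: 4)
  step 8: ref 5 -> FAULT, evict 1, frames=[5,2] (faults so far: 5)
  step 9: ref 3 -> FAULT, evict 2, frames=[5,3] (faults so far: 6)
  step 10: ref 6 -> FAULT, evict 5, frames=[6,3] (faults so far: 7)
  step 11: ref 1 -> FAULT, evict 3, frames=[6,1] (faults so far: 8)
  FIFO total faults: 8
--- LRU ---
  step 0: ref 4 -> FAULT, frames=[4,-] (faults so far: 1)
  step 1: ref 5 -> FAULT, frames=[4,5] (faults so far: 2)
  step 2: ref 5 -> HIT, frames=[4,5] (faults so far: 2)
  step 3: ref 1 -> FAULT, evict 4, frames=[1,5] (faults so far: 3)
  step 4: ref 1 -> HIT, frames=[1,5] (faults so far: 3)
  step 5: ref 2 -> FAULT, evict 5, frames=[1,2] (faults so far: 4)
  step 6: ref 1 -> HIT, frames=[1,2] (faults so far: 4)
  step 7: ref 2 -> HIT, frames=[1,2] (faults so far: 4)
  step 8: ref 5 -> FAULT, evict 1, frames=[5,2] (faults so far: 5)
  step 9: ref 3 -> FAULT, evict 2, frames=[5,3] (faults so far: 6)
  step 10: ref 6 -> FAULT, evict 5, frames=[6,3] (faults so far: 7)
  step 11: ref 1 -> FAULT, evict 3, frames=[6,1] (faults so far: 8)
  LRU total faults: 8
--- Optimal ---
  step 0: ref 4 -> FAULT, frames=[4,-] (faults so far: 1)
  step 1: ref 5 -> FAULT, frames=[4,5] (faults so far: 2)
  step 2: ref 5 -> HIT, frames=[4,5] (faults so far: 2)
  step 3: ref 1 -> FAULT, evict 4, frames=[1,5] (faults so far: 3)
  step 4: ref 1 -> HIT, frames=[1,5] (faults so far: 3)
  step 5: ref 2 -> FAULT, evict 5, frames=[1,2] (faults so far: 4)
  step 6: ref 1 -> HIT, frames=[1,2] (faults so far: 4)
  step 7: ref 2 -> HIT, frames=[1,2] (faults so far: 4)
  step 8: ref 5 -> FAULT, evict 2, frames=[1,5] (faults so far: 5)
  step 9: ref 3 -> FAULT, evict 5, frames=[1,3] (faults so far: 6)
  step 10: ref 6 -> FAULT, evict 3, frames=[1,6] (faults so far: 7)
  step 11: ref 1 -> HIT, frames=[1,6] (faults so far: 7)
  Optimal total faults: 7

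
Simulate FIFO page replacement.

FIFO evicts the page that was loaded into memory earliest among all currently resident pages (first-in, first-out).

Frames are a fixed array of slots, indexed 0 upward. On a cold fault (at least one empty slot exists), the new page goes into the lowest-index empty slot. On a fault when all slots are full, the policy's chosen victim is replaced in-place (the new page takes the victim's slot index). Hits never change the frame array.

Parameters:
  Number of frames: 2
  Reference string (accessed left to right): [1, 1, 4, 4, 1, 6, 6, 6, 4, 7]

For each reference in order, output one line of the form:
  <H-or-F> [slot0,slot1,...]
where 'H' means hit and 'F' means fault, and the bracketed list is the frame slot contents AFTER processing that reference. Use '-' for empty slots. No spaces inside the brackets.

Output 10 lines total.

F [1,-]
H [1,-]
F [1,4]
H [1,4]
H [1,4]
F [6,4]
H [6,4]
H [6,4]
H [6,4]
F [6,7]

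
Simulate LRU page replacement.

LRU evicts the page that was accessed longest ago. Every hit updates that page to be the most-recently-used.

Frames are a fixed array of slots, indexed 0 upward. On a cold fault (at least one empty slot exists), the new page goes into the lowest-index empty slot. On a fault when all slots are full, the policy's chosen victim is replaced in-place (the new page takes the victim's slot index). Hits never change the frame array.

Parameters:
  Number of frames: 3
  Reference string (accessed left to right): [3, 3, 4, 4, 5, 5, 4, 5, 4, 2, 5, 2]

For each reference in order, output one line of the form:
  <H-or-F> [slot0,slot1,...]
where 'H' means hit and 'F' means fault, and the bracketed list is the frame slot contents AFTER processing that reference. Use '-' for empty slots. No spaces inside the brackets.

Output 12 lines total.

F [3,-,-]
H [3,-,-]
F [3,4,-]
H [3,4,-]
F [3,4,5]
H [3,4,5]
H [3,4,5]
H [3,4,5]
H [3,4,5]
F [2,4,5]
H [2,4,5]
H [2,4,5]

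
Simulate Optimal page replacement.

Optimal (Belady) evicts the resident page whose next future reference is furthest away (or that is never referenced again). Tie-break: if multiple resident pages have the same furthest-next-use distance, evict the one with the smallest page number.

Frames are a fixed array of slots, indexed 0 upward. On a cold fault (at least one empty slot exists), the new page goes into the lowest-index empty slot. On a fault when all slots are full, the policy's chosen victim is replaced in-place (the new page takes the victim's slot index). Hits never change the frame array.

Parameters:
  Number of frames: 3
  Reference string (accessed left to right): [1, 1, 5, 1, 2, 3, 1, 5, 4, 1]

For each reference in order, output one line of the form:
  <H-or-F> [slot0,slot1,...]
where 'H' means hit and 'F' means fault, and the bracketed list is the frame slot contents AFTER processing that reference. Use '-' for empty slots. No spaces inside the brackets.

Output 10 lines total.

F [1,-,-]
H [1,-,-]
F [1,5,-]
H [1,5,-]
F [1,5,2]
F [1,5,3]
H [1,5,3]
H [1,5,3]
F [1,5,4]
H [1,5,4]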